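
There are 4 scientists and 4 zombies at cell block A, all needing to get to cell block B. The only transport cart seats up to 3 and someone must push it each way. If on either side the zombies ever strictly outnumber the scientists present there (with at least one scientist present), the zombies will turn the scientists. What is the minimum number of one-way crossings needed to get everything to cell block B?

9

Counting alone: each trip to cell block B takes at most 3 across and each return brings at least 1 back, so after t trips out (and t−1 returns) at most 3t − (t−1) of the 8 are across; that first reaches 8 at t = 4, so at least 7 crossings are needed.
The safety rule pushes this higher. Following every safe sequence of crossings, the most of the 8 that can be at cell block B as the transport cart arrives there on crossing 7 is 7 — never all 8.
So no plan with fewer than 9 crossings exists, and this one achieves 9:
1. 2 zombies → cell block B.  (cell block A: 4S 2Z; cell block B: 0S 2Z)
2. 1 zombie ← cell block A.  (cell block A: 4S 3Z; cell block B: 0S 1Z)
3. 3 zombies → cell block B.  (cell block A: 4S 0Z; cell block B: 0S 4Z)
4. 1 zombie ← cell block A.  (cell block A: 4S 1Z; cell block B: 0S 3Z)
5. 3 scientists → cell block B.  (cell block A: 1S 1Z; cell block B: 3S 3Z)
6. 1 scientist and 1 zombie ← cell block A.  (cell block A: 2S 2Z; cell block B: 2S 2Z)
7. 2 scientists → cell block B.  (cell block A: 0S 2Z; cell block B: 4S 2Z)
8. 1 zombie ← cell block A.  (cell block A: 0S 3Z; cell block B: 4S 1Z)
9. 3 zombies → cell block B.  (cell block A: 0S 0Z; cell block B: 4S 4Z)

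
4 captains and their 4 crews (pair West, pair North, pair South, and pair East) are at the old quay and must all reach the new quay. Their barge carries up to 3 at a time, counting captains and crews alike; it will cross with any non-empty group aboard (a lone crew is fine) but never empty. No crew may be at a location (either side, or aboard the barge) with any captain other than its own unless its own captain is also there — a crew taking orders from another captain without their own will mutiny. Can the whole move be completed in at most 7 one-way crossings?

Counting alone: each trip to the new quay takes at most 3 across and each return brings at least 1 back, so after t trips out (and t−1 returns) at most 3t − (t−1) of the 8 are across; that first reaches 8 at t = 4, so at least 7 crossings are needed.
The safety rule pushes this higher. Following every safe sequence of crossings, the most of the 8 that can be at the new quay as the barge arrives there on crossing 7 is 7 — never all 8.
So the move cannot be finished within 7 crossings. (The shortest complete plan takes 9:)
1. captain West and crew West cross → the new quay.
2. captain West crosses ← the old quay.
3. captain North, captain West, and crew North cross → the new quay.
4. captain West and crew West cross ← the old quay.
5. captain East, captain South, and captain West cross → the new quay.
6. crew North crosses ← the old quay.
7. crew North and crew West cross → the new quay.
8. crew West crosses ← the old quay.
9. crew East, crew South, and crew West cross → the new quay.

No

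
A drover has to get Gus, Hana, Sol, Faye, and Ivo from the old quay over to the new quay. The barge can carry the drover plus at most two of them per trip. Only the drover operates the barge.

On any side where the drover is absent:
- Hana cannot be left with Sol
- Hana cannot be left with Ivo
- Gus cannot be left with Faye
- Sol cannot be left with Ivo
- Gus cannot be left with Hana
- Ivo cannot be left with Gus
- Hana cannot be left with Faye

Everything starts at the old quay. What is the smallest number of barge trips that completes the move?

impossible

Whatever the first load, the items left behind include a forbidden pair without the drover. No opening move is safe, so no plan exists.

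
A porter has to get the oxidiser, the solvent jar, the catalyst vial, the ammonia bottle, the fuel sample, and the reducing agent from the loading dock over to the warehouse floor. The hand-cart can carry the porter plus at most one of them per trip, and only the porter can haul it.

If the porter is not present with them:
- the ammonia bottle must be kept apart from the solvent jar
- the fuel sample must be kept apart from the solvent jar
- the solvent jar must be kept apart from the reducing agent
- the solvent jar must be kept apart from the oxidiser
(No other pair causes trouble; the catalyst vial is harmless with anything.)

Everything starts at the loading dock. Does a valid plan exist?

No

Following every safe sequence of crossings from the start, the most of the 6 that can be at the warehouse floor as the hand-cart arrives there on crossings 1, 3, 5 is 1, 2, 3 respectively; the best ever achieved is 3 of 6.
From crossing 7 on, no configuration arises that was not already reachable earlier: only 22 distinct safe configurations (who is on which side, and where the hand-cart is) can ever be reached, none of them has everyone across, and every continuation just revisits them. So no valid plan exists.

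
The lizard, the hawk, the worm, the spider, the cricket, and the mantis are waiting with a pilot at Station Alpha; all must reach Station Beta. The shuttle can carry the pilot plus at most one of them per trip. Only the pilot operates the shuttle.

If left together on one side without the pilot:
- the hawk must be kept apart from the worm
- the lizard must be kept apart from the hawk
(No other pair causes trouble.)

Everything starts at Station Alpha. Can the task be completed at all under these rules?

1. Pilot goes to Station Beta with the hawk.  [Station Alpha: the cricket, the lizard, the mantis, the spider, the worm | Station Beta: the hawk]
2. Pilot goes back to Station Alpha alone.  [Station Alpha: the cricket, the lizard, the mantis, the spider, the worm | Station Beta: the hawk]
3. Pilot goes to Station Beta with the lizard.  [Station Alpha: the cricket, the mantis, the spider, the worm | Station Beta: the hawk, the lizard]
4. Pilot goes back to Station Alpha with the hawk.  [Station Alpha: the cricket, the hawk, the mantis, the spider, the worm | Station Beta: the lizard]
5. Pilot goes to Station Beta with the worm.  [Station Alpha: the cricket, the hawk, the mantis, the spider | Station Beta: the lizard, the worm]
6. Pilot goes back to Station Alpha alone.  [Station Alpha: the cricket, the hawk, the mantis, the spider | Station Beta: the lizard, the worm]
7. Pilot goes to Station Beta with the spider.  [Station Alpha: the cricket, the hawk, the mantis | Station Beta: the lizard, the spider, the worm]
8. Pilot goes back to Station Alpha alone.  [Station Alpha: the cricket, the hawk, the mantis | Station Beta: the lizard, the spider, the worm]
9. Pilot goes to Station Beta with the cricket.  [Station Alpha: the hawk, the mantis | Station Beta: the cricket, the lizard, the spider, the worm]
10. Pilot goes back to Station Alpha alone.  [Station Alpha: the hawk, the mantis | Station Beta: the cricket, the lizard, the spider, the worm]
11. Pilot goes to Station Beta with the mantis.  [Station Alpha: the hawk | Station Beta: the cricket, the lizard, the mantis, the spider, the worm]
12. Pilot goes back to Station Alpha alone.  [Station Alpha: the hawk | Station Beta: the cricket, the lizard, the mantis, the spider, the worm]
13. Pilot goes to Station Beta with the hawk.  [Station Alpha: — | Station Beta: the cricket, the hawk, the lizard, the mantis, the spider, the worm]

Yes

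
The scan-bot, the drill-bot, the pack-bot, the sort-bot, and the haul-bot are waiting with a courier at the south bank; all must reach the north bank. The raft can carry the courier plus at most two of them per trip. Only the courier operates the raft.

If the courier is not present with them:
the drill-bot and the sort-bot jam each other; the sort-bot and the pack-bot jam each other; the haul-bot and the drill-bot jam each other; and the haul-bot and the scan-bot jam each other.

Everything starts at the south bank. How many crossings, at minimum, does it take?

7

Counting alone: the courier can take at most 2 across per trip to the north bank, so moving all 5 needs at least 3 loaded trips out, with a return between consecutive ones — at least 5 crossings.
The safety rule pushes this higher. Following every safe sequence of crossings, the most of the 5 that can be at the north bank as the raft arrives there on crossing 5 is 4 — never all 5.
So no plan with fewer than 7 crossings exists, and this one achieves 7:
1. Courier goes to the north bank with the haul-bot and the sort-bot.  [the south bank: the drill-bot, the pack-bot, the scan-bot | the north bank: the haul-bot, the sort-bot]
2. Courier goes back to the south bank alone.  [the south bank: the drill-bot, the pack-bot, the scan-bot | the north bank: the haul-bot, the sort-bot]
3. Courier goes to the north bank with the scan-bot.  [the south bank: the drill-bot, the pack-bot | the north bank: the haul-bot, the scan-bot, the sort-bot]
4. Courier goes back to the south bank with the haul-bot.  [the south bank: the drill-bot, the haul-bot, the pack-bot | the north bank: the scan-bot, the sort-bot]
5. Courier goes to the north bank with the drill-bot and the pack-bot.  [the south bank: the haul-bot | the north bank: the drill-bot, the pack-bot, the scan-bot, the sort-bot]
6. Courier goes back to the south bank with the sort-bot.  [the south bank: the haul-bot, the sort-bot | the north bank: the drill-bot, the pack-bot, the scan-bot]
7. Courier goes to the north bank with the haul-bot and the sort-bot.  [the south bank: — | the north bank: the drill-bot, the haul-bot, the pack-bot, the scan-bot, the sort-bot]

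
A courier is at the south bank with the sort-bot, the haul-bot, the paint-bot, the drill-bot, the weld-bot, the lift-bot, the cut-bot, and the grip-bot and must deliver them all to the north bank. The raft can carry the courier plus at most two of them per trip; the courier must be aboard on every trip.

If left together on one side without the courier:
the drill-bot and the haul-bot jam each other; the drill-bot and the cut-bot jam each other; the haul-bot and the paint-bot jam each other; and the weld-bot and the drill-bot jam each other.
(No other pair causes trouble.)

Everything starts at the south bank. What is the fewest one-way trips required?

Counting alone: the courier can take at most 2 across per trip to the north bank, so moving all 8 needs at least 4 loaded trips out, with a return between consecutive ones — at least 7 crossings.
The safety rule pushes this higher. Following every safe sequence of crossings, the most of the 8 that can be at the north bank as the raft arrives there on crossing 7 is 7 — never all 8.
So no plan with fewer than 9 crossings exists, and this one achieves 9:
1. Courier goes to the north bank with the drill-bot and the haul-bot.
2. Courier goes back to the south bank with the haul-bot.
3. Courier goes to the north bank with the haul-bot and the sort-bot.
4. Courier goes back to the south bank with the drill-bot.
5. Courier goes to the north bank with the cut-bot and the weld-bot.
6. Courier goes back to the south bank alone.
7. Courier goes to the north bank with the grip-bot and the lift-bot.
8. Courier goes back to the south bank alone.
9. Courier goes to the north bank with the drill-bot and the paint-bot.

9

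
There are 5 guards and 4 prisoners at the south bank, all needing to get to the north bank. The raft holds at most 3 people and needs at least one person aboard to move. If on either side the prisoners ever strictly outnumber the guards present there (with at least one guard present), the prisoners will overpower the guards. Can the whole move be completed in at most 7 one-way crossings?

Yes

Yes — this plan uses 7 crossings (≤ 7):
1. 3 prisoners → the north bank.  (the south bank: 5G 1P; the north bank: 0G 3P)
2. 1 prisoner ← the south bank.  (the south bank: 5G 2P; the north bank: 0G 2P)
3. 3 guards → the north bank.  (the south bank: 2G 2P; the north bank: 3G 2P)
4. 1 guard ← the south bank.  (the south bank: 3G 2P; the north bank: 2G 2P)
5. 2 guards and 1 prisoner → the north bank.  (the south bank: 1G 1P; the north bank: 4G 3P)
6. 1 guard ← the south bank.  (the south bank: 2G 1P; the north bank: 3G 3P)
7. 2 guards and 1 prisoner → the north bank.  (the south bank: 0G 0P; the north bank: 5G 4P)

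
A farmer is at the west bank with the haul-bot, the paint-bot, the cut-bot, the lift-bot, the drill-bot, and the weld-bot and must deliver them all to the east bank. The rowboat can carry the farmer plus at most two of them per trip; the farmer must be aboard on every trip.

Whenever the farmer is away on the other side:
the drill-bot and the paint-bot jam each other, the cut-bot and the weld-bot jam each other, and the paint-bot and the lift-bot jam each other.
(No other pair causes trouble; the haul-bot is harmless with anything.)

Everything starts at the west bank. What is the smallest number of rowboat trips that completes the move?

7

Counting alone: the farmer can take at most 2 across per trip to the east bank, so moving all 6 needs at least 3 loaded trips out, with a return between consecutive ones — at least 5 crossings.
The safety rule pushes this higher. Following every safe sequence of crossings, the most of the 6 that can be at the east bank as the rowboat arrives there on crossing 5 is 5 — never all 6.
So no plan with fewer than 7 crossings exists, and this one achieves 7:
1. Farmer goes to the east bank with the cut-bot and the paint-bot.  [the west bank: the drill-bot, the haul-bot, the lift-bot, the weld-bot | the east bank: the cut-bot, the paint-bot]
2. Farmer goes back to the west bank alone.  [the west bank: the drill-bot, the haul-bot, the lift-bot, the weld-bot | the east bank: the cut-bot, the paint-bot]
3. Farmer goes to the east bank with the haul-bot.  [the west bank: the drill-bot, the lift-bot, the weld-bot | the east bank: the cut-bot, the haul-bot, the paint-bot]
4. Farmer goes back to the west bank alone.  [the west bank: the drill-bot, the lift-bot, the weld-bot | the east bank: the cut-bot, the haul-bot, the paint-bot]
5. Farmer goes to the east bank with the drill-bot and the lift-bot.  [the west bank: the weld-bot | the east bank: the cut-bot, the drill-bot, the haul-bot, the lift-bot, the paint-bot]
6. Farmer goes back to the west bank with the paint-bot.  [the west bank: the paint-bot, the weld-bot | the east bank: the cut-bot, the drill-bot, the haul-bot, the lift-bot]
7. Farmer goes to the east bank with the paint-bot and the weld-bot.  [the west bank: — | the east bank: the cut-bot, the drill-bot, the haul-bot, the lift-bot, the paint-bot, the weld-bot]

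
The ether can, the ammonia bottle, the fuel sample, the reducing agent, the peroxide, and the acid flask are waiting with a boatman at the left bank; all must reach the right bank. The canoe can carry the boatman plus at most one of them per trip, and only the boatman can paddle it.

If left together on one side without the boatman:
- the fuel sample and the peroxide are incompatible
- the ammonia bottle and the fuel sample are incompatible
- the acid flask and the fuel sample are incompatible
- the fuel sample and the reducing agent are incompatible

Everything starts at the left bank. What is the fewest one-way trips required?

Following every safe sequence of crossings from the start, the most of the 6 that can be at the right bank as the canoe arrives there on crossings 1, 3, 5 is 1, 2, 3 respectively; the best ever achieved is 3 of 6.
From crossing 7 on, no configuration arises that was not already reachable earlier: only 22 distinct safe configurations (who is on which side, and where the canoe is) can ever be reached, none of them has everyone across, and every continuation just revisits them. So no valid plan exists.

impossible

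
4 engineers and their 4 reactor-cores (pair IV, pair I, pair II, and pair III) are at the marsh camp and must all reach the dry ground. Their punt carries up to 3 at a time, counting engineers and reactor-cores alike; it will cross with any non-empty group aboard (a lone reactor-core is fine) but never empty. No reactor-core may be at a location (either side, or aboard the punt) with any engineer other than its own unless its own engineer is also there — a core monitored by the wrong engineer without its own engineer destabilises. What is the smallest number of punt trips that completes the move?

9

Counting alone: each trip to the dry ground takes at most 3 across and each return brings at least 1 back, so after t trips out (and t−1 returns) at most 3t − (t−1) of the 8 are across; that first reaches 8 at t = 4, so at least 7 crossings are needed.
The safety rule pushes this higher. Following every safe sequence of crossings, the most of the 8 that can be at the dry ground as the punt arrives there on crossing 7 is 7 — never all 8.
So no plan with fewer than 9 crossings exists, and this one achieves 9:
1. engineer IV and reactor-core IV cross → the dry ground.
2. engineer IV crosses ← the marsh camp.
3. engineer I, engineer IV, and reactor-core I cross → the dry ground.
4. engineer IV and reactor-core IV cross ← the marsh camp.
5. engineer II, engineer III, and engineer IV cross → the dry ground.
6. reactor-core I crosses ← the marsh camp.
7. reactor-core I and reactor-core IV cross → the dry ground.
8. reactor-core IV crosses ← the marsh camp.
9. reactor-core II, reactor-core III, and reactor-core IV cross → the dry ground.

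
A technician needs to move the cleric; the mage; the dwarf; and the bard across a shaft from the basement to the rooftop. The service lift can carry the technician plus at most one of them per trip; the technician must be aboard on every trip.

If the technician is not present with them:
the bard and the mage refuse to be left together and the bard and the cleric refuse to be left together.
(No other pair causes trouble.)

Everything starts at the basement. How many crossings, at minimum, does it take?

Counting alone: the technician can take at most 1 across per trip to the rooftop, so moving all 4 needs at least 4 loaded trips out, with a return between consecutive ones — at least 7 crossings.
The safety rule pushes this higher. Following every safe sequence of crossings, the most of the 4 that can be at the rooftop as the service lift arrives there on crossing 7 is 3 — never all 4.
So no plan with fewer than 9 crossings exists, and this one achieves 9:
1. Technician goes to the rooftop with the bard.
2. Technician goes back to the basement alone.
3. Technician goes to the rooftop with the cleric.
4. Technician goes back to the basement with the bard.
5. Technician goes to the rooftop with the mage.
6. Technician goes back to the basement alone.
7. Technician goes to the rooftop with the dwarf.
8. Technician goes back to the basement alone.
9. Technician goes to the rooftop with the bard.

9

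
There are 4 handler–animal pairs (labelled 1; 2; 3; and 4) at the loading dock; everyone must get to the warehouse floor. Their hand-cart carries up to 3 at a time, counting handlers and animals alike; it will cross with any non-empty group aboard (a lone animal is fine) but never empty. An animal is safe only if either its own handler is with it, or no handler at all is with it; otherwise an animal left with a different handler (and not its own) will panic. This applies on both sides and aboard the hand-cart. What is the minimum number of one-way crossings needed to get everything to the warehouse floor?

9

Counting alone: each trip to the warehouse floor takes at most 3 across and each return brings at least 1 back, so after t trips out (and t−1 returns) at most 3t − (t−1) of the 8 are across; that first reaches 8 at t = 4, so at least 7 crossings are needed.
The safety rule pushes this higher. Following every safe sequence of crossings, the most of the 8 that can be at the warehouse floor as the hand-cart arrives there on crossing 7 is 7 — never all 8.
So no plan with fewer than 9 crossings exists, and this one achieves 9:
1. animal 1 and handler 1 cross → the warehouse floor.
2. handler 1 crosses ← the loading dock.
3. animal 2, handler 1, and handler 2 cross → the warehouse floor.
4. animal 1 and handler 1 cross ← the loading dock.
5. handler 1, handler 3, and handler 4 cross → the warehouse floor.
6. animal 2 crosses ← the loading dock.
7. animal 1 and animal 2 cross → the warehouse floor.
8. animal 1 crosses ← the loading dock.
9. animal 1, animal 3, and animal 4 cross → the warehouse floor.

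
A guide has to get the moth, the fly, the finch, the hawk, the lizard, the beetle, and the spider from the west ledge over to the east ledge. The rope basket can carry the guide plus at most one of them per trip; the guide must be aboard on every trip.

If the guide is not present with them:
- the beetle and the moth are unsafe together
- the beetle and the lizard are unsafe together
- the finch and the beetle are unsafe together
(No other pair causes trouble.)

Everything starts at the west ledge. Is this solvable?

No

Following every safe sequence of crossings from the start, the most of the 7 that can be at the east ledge as the rope basket arrives there on crossings 1, 3, 5, 7, 9 is 1, 2, 3, 4, 5 respectively; the best ever achieved is 5 of 7.
From crossing 11 on, no configuration arises that was not already reachable earlier: only 72 distinct safe configurations (who is on which side, and where the rope basket is) can ever be reached, none of them has everyone across, and every continuation just revisits them. So no valid plan exists.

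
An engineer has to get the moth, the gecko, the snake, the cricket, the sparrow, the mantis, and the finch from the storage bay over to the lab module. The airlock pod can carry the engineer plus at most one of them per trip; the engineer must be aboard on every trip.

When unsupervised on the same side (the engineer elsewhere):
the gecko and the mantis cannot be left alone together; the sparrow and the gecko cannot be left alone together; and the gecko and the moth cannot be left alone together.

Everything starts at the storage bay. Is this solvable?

Following every safe sequence of crossings from the start, the most of the 7 that can be at the lab module as the airlock pod arrives there on crossings 1, 3, 5, 7, 9 is 1, 2, 3, 4, 5 respectively; the best ever achieved is 5 of 7.
From crossing 11 on, no configuration arises that was not already reachable earlier: only 72 distinct safe configurations (who is on which side, and where the airlock pod is) can ever be reached, none of them has everyone across, and every continuation just revisits them. So no valid plan exists.

No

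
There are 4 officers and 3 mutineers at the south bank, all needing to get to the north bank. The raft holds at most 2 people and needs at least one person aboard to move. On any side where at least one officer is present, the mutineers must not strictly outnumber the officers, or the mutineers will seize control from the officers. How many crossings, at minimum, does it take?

11

Counting alone: each trip to the north bank takes at most 2 across and each return brings at least 1 back, so after t trips out (and t−1 returns) at most 2t − (t−1) of the 7 are across; that first reaches 7 at t = 6, so at least 11 crossings are needed.
The plan below uses exactly 11 crossings, so it is optimal:
1. 2 mutineers → the north bank.  (the south bank: 4O 1M; the north bank: 0O 2M)
2. 1 mutineer ← the south bank.  (the south bank: 4O 2M; the north bank: 0O 1M)
3. 2 mutineers → the north bank.  (the south bank: 4O 0M; the north bank: 0O 3M)
4. 1 mutineer ← the south bank.  (the south bank: 4O 1M; the north bank: 0O 2M)
5. 2 officers → the north bank.  (the south bank: 2O 1M; the north bank: 2O 2M)
6. 1 mutineer ← the south bank.  (the south bank: 2O 2M; the north bank: 2O 1M)
7. 1 officer and 1 mutineer → the north bank.  (the south bank: 1O 1M; the north bank: 3O 2M)
8. 1 officer ← the south bank.  (the south bank: 2O 1M; the north bank: 2O 2M)
9. 1 officer and 1 mutineer → the north bank.  (the south bank: 1O 0M; the north bank: 3O 3M)
10. 1 mutineer ← the south bank.  (the south bank: 1O 1M; the north bank: 3O 2M)
11. 1 officer and 1 mutineer → the north bank.  (the south bank: 0O 0M; the north bank: 4O 3M)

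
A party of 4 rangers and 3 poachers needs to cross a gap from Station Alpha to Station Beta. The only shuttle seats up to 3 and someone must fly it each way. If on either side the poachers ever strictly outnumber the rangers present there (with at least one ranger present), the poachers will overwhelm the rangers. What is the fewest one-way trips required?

Counting alone: each trip to Station Beta takes at most 3 across and each return brings at least 1 back, so after t trips out (and t−1 returns) at most 3t − (t−1) of the 7 are across; that first reaches 7 at t = 3, so at least 5 crossings are needed.
The plan below uses exactly 5 crossings, so it is optimal:
1. 3 poachers → Station Beta.  (Station Alpha: 4R 0P; Station Beta: 0R 3P)
2. 1 poacher ← Station Alpha.  (Station Alpha: 4R 1P; Station Beta: 0R 2P)
3. 3 rangers → Station Beta.  (Station Alpha: 1R 1P; Station Beta: 3R 2P)
4. 1 ranger ← Station Alpha.  (Station Alpha: 2R 1P; Station Beta: 2R 2P)
5. 2 rangers and 1 poacher → Station Beta.  (Station Alpha: 0R 0P; Station Beta: 4R 3P)

5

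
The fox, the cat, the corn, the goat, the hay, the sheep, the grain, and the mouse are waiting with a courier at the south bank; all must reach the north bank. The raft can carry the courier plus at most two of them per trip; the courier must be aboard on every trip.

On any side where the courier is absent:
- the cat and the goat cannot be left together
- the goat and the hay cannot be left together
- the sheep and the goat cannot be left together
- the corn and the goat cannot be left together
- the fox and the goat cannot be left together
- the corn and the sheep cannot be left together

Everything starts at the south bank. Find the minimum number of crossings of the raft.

Counting alone: the courier can take at most 2 across per trip to the north bank, so moving all 8 needs at least 4 loaded trips out, with a return between consecutive ones — at least 7 crossings.
The safety rule pushes this higher. Following every safe sequence of crossings, the most of the 8 that can be at the north bank as the raft arrives there on crossings 7, 9, 11 is 5, 6, 7 respectively — never all 8.
So no plan with fewer than 13 crossings exists, and this one achieves 13:
1. Courier goes to the north bank with the corn and the goat.  [the south bank: the cat, the fox, the grain, the hay, the mouse, the sheep | the north bank: the corn, the goat]
2. Courier goes back to the south bank with the corn.  [the south bank: the cat, the corn, the fox, the grain, the hay, the mouse, the sheep | the north bank: the goat]
3. Courier goes to the north bank with the corn and the fox.  [the south bank: the cat, the grain, the hay, the mouse, the sheep | the north bank: the corn, the fox, the goat]
4. Courier goes back to the south bank with the goat.  [the south bank: the cat, the goat, the grain, the hay, the mouse, the sheep | the north bank: the corn, the fox]
5. Courier goes to the north bank with the cat and the goat.  [the south bank: the grain, the hay, the mouse, the sheep | the north bank: the cat, the corn, the fox, the goat]
6. Courier goes back to the south bank with the goat.  [the south bank: the goat, the grain, the hay, the mouse, the sheep | the north bank: the cat, the corn, the fox]
7. Courier goes to the north bank with the goat and the hay.  [the south bank: the grain, the mouse, the sheep | the north bank: the cat, the corn, the fox, the goat, the hay]
8. Courier goes back to the south bank with the goat.  [the south bank: the goat, the grain, the mouse, the sheep | the north bank: the cat, the corn, the fox, the hay]
9. Courier goes to the north bank with the goat and the grain.  [the south bank: the mouse, the sheep | the north bank: the cat, the corn, the fox, the goat, the grain, the hay]
10. Courier goes back to the south bank with the goat.  [the south bank: the goat, the mouse, the sheep | the north bank: the cat, the corn, the fox, the grain, the hay]
11. Courier goes to the north bank with the goat and the mouse.  [the south bank: the sheep | the north bank: the cat, the corn, the fox, the goat, the grain, the hay, the mouse]
12. Courier goes back to the south bank with the goat.  [the south bank: the goat, the sheep | the north bank: the cat, the corn, the fox, the grain, the hay, the mouse]
13. Courier goes to the north bank with the goat and the sheep.  [the south bank: — | the north bank: the cat, the corn, the fox, the goat, the grain, the hay, the mouse, the sheep]

13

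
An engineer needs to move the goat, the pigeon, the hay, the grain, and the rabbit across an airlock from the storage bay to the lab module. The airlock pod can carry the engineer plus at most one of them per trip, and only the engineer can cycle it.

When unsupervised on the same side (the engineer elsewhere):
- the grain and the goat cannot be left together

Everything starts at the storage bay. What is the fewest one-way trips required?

Counting alone: the engineer can take at most 1 across per trip to the lab module, so moving all 5 needs at least 5 loaded trips out, with a return between consecutive ones — at least 9 crossings.
The plan below uses exactly 9 crossings, so it is optimal:
1. Engineer goes to the lab module with the goat.
2. Engineer goes back to the storage bay alone.
3. Engineer goes to the lab module with the pigeon.
4. Engineer goes back to the storage bay alone.
5. Engineer goes to the lab module with the hay.
6. Engineer goes back to the storage bay alone.
7. Engineer goes to the lab module with the rabbit.
8. Engineer goes back to the storage bay alone.
9. Engineer goes to the lab module with the grain.

9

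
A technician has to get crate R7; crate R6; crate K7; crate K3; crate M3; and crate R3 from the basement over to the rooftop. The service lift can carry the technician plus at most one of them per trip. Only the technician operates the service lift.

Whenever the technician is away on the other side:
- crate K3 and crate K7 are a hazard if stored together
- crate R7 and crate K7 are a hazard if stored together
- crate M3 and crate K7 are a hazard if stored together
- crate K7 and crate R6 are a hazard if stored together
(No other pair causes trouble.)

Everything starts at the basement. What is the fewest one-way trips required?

Following every safe sequence of crossings from the start, the most of the 6 that can be at the rooftop as the service lift arrives there on crossings 1, 3, 5 is 1, 2, 3 respectively; the best ever achieved is 3 of 6.
From crossing 7 on, no configuration arises that was not already reachable earlier: only 22 distinct safe configurations (who is on which side, and where the service lift is) can ever be reached, none of them has everyone across, and every continuation just revisits them. So no valid plan exists.

impossible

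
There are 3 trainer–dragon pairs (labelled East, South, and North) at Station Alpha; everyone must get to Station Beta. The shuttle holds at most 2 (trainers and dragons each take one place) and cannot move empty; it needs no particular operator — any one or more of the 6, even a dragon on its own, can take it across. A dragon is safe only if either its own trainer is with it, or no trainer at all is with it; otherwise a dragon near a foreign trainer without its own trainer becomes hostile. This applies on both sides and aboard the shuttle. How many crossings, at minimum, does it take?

Counting alone: each trip to Station Beta takes at most 2 across and each return brings at least 1 back, so after t trips out (and t−1 returns) at most 2t − (t−1) of the 6 are across; that first reaches 6 at t = 5, so at least 9 crossings are needed.
The safety rule pushes this higher. Following every safe sequence of crossings, the most of the 6 that can be at Station Beta as the shuttle arrives there on crossing 9 is 5 — never all 6.
So no plan with fewer than 11 crossings exists, and this one achieves 11:
1. dragon East and trainer East cross → Station Beta.
2. trainer East crosses ← Station Alpha.
3. dragon North and dragon South cross → Station Beta.
4. dragon East crosses ← Station Alpha.
5. trainer North and trainer South cross → Station Beta.
6. dragon South and trainer South cross ← Station Alpha.
7. trainer East and trainer South cross → Station Beta.
8. dragon North crosses ← Station Alpha.
9. dragon East and dragon South cross → Station Beta.
10. trainer North crosses ← Station Alpha.
11. dragon North and trainer North cross → Station Beta.

11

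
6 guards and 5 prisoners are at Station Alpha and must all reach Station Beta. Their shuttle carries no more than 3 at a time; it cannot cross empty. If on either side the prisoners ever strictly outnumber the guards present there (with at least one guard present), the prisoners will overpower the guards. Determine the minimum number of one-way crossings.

Counting alone: each trip to Station Beta takes at most 3 across and each return brings at least 1 back, so after t trips out (and t−1 returns) at most 3t − (t−1) of the 11 are across; that first reaches 11 at t = 5, so at least 9 crossings are needed.
The plan below uses exactly 9 crossings, so it is optimal:
1. 3 prisoners → Station Beta.  (Station Alpha: 6G 2P; Station Beta: 0G 3P)
2. 1 prisoner ← Station Alpha.  (Station Alpha: 6G 3P; Station Beta: 0G 2P)
3. 3 guards → Station Beta.  (Station Alpha: 3G 3P; Station Beta: 3G 2P)
4. 1 guard ← Station Alpha.  (Station Alpha: 4G 3P; Station Beta: 2G 2P)
5. 2 guards and 1 prisoner → Station Beta.  (Station Alpha: 2G 2P; Station Beta: 4G 3P)
6. 1 guard ← Station Alpha.  (Station Alpha: 3G 2P; Station Beta: 3G 3P)
7. 2 guards and 1 prisoner → Station Beta.  (Station Alpha: 1G 1P; Station Beta: 5G 4P)
8. 1 guard ← Station Alpha.  (Station Alpha: 2G 1P; Station Beta: 4G 4P)
9. 2 guards and 1 prisoner → Station Beta.  (Station Alpha: 0G 0P; Station Beta: 6G 5P)

9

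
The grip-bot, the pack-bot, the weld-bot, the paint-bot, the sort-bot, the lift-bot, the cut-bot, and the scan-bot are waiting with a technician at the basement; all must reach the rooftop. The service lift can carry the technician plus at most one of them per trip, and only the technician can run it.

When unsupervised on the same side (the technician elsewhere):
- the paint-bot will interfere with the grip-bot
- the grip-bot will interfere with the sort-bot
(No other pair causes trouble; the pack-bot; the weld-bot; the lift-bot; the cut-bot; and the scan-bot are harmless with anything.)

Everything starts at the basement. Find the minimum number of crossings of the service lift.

Counting alone: the technician can take at most 1 across per trip to the rooftop, so moving all 8 needs at least 8 loaded trips out, with a return between consecutive ones — at least 15 crossings.
The safety rule pushes this higher. Following every safe sequence of crossings, the most of the 8 that can be at the rooftop as the service lift arrives there on crossing 15 is 7 — never all 8.
So no plan with fewer than 17 crossings exists, and this one achieves 17:
1. Technician goes to the rooftop with the grip-bot.  [the basement: the cut-bot, the lift-bot, the pack-bot, the paint-bot, the scan-bot, the sort-bot, the weld-bot | the rooftop: the grip-bot]
2. Technician goes back to the basement alone.  [the basement: the cut-bot, the lift-bot, the pack-bot, the paint-bot, the scan-bot, the sort-bot, the weld-bot | the rooftop: the grip-bot]
3. Technician goes to the rooftop with the pack-bot.  [the basement: the cut-bot, the lift-bot, the paint-bot, the scan-bot, the sort-bot, the weld-bot | the rooftop: the grip-bot, the pack-bot]
4. Technician goes back to the basement alone.  [the basement: the cut-bot, the lift-bot, the paint-bot, the scan-bot, the sort-bot, the weld-bot | the rooftop: the grip-bot, the pack-bot]
5. Technician goes to the rooftop with the weld-bot.  [the basement: the cut-bot, the lift-bot, the paint-bot, the scan-bot, the sort-bot | the rooftop: the grip-bot, the pack-bot, the weld-bot]
6. Technician goes back to the basement alone.  [the basement: the cut-bot, the lift-bot, the paint-bot, the scan-bot, the sort-bot | the rooftop: the grip-bot, the pack-bot, the weld-bot]
7. Technician goes to the rooftop with the paint-bot.  [the basement: the cut-bot, the lift-bot, the scan-bot, the sort-bot | the rooftop: the grip-bot, the pack-bot, the paint-bot, the weld-bot]
8. Technician goes back to the basement with the grip-bot.  [the basement: the cut-bot, the grip-bot, the lift-bot, the scan-bot, the sort-bot | the rooftop: the pack-bot, the paint-bot, the weld-bot]
9. Technician goes to the rooftop with the sort-bot.  [the basement: the cut-bot, the grip-bot, the lift-bot, the scan-bot | the rooftop: the pack-bot, the paint-bot, the sort-bot, the weld-bot]
10. Technician goes back to the basement alone.  [the basement: the cut-bot, the grip-bot, the lift-bot, the scan-bot | the rooftop: the pack-bot, the paint-bot, the sort-bot, the weld-bot]
11. Technician goes to the rooftop with the lift-bot.  [the basement: the cut-bot, the grip-bot, the scan-bot | the rooftop: the lift-bot, the pack-bot, the paint-bot, the sort-bot, the weld-bot]
12. Technician goes back to the basement alone.  [the basement: the cut-bot, the grip-bot, the scan-bot | the rooftop: the lift-bot, the pack-bot, the paint-bot, the sort-bot, the weld-bot]
13. Technician goes to the rooftop with the cut-bot.  [the basement: the grip-bot, the scan-bot | the rooftop: the cut-bot, the lift-bot, the pack-bot, the paint-bot, the sort-bot, the weld-bot]
14. Technician goes back to the basement alone.  [the basement: the grip-bot, the scan-bot | the rooftop: the cut-bot, the lift-bot, the pack-bot, the paint-bot, the sort-bot, the weld-bot]
15. Technician goes to the rooftop with the scan-bot.  [the basement: the grip-bot | the rooftop: the cut-bot, the lift-bot, the pack-bot, the paint-bot, the scan-bot, the sort-bot, the weld-bot]
16. Technician goes back to the basement alone.  [the basement: the grip-bot | the rooftop: the cut-bot, the lift-bot, the pack-bot, the paint-bot, the scan-bot, the sort-bot, the weld-bot]
17. Technician goes to the rooftop with the grip-bot.  [the basement: — | the rooftop: the cut-bot, the grip-bot, the lift-bot, the pack-bot, the paint-bot, the scan-bot, the sort-bot, the weld-bot]

17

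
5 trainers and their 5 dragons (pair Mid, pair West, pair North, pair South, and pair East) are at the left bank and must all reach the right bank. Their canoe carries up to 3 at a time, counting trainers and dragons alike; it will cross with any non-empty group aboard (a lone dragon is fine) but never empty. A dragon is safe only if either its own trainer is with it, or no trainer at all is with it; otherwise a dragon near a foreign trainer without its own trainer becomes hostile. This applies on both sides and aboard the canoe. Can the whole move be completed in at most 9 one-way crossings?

No

Counting alone: each trip to the right bank takes at most 3 across and each return brings at least 1 back, so after t trips out (and t−1 returns) at most 3t − (t−1) of the 10 are across; that first reaches 10 at t = 5, so at least 9 crossings are needed.
The safety rule pushes this higher. Following every safe sequence of crossings, the most of the 10 that can be at the right bank as the canoe arrives there on crossing 9 is 9 — never all 10.
So the move cannot be finished within 9 crossings. (The shortest complete plan takes 11:)
1. dragon Mid and trainer Mid cross → the right bank.
2. trainer Mid crosses ← the left bank.
3. dragon North, dragon South, and dragon West cross → the right bank.
4. dragon Mid crosses ← the left bank.
5. trainer North, trainer South, and trainer West cross → the right bank.
6. dragon West and trainer West cross ← the left bank.
7. trainer East, trainer Mid, and trainer West cross → the right bank.
8. dragon North crosses ← the left bank.
9. dragon Mid and dragon West cross → the right bank.
10. dragon Mid crosses ← the left bank.
11. dragon East, dragon Mid, and dragon North cross → the right bank.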